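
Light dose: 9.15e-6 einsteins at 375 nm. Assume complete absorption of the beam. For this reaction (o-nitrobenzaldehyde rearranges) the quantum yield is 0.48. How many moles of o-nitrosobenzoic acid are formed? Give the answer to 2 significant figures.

4.4e-6 mol

Product: Φ × n_abs = 0.48 × 9.15e-6 = 4.392e-6 mol.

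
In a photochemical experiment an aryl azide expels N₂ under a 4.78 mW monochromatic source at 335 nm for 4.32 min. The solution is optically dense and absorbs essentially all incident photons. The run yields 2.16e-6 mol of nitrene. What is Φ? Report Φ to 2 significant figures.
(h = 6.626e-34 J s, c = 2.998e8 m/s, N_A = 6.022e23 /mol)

Φ = 0.62

Photon energy at 335 nm: hc/λ = (6.626e-34)(2.998e8)/(335e-9) = 5.930e-19 J.
Energy delivered: (4.78 mW)(259.2 s) = 1.239 J.
Photons incident: 1.239 / 5.930e-19 = 2.089e18, i.e. 2.089e18/6.022e23 = 3.469e-6 mol.
Φ = 2.16e-6 mol / 3.469e-6 mol photons = 0.62.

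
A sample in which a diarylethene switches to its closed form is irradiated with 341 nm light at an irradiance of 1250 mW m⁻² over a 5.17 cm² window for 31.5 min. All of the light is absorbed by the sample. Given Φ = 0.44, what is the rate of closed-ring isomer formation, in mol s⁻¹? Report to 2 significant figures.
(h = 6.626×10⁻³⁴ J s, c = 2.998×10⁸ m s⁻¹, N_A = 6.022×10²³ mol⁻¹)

Photon energy at 341 nm: hc/λ = (6.626×10⁻³⁴)(2.998×10⁸)/(341×10⁻⁹) = 5.825×10⁻¹⁹ J.
Energy delivered: (1250 mW m⁻²)(5.17×10⁻⁴ m²)(1890 s) = 1.221 J.
Photons incident: 1.221 / 5.825×10⁻¹⁹ = 2.096×10¹⁸, i.e. 2.096×10¹⁸/6.022×10²³ = 3.481×10⁻⁶ mol.
Product formed: 0.44 × 3.481×10⁻⁶ = 1.532×10⁻⁶ mol.
Rate: 1.532×10⁻⁶ / 1890 s = 8.1×10⁻¹⁰ mol s⁻¹.

8.1×10⁻¹⁰ mol s⁻¹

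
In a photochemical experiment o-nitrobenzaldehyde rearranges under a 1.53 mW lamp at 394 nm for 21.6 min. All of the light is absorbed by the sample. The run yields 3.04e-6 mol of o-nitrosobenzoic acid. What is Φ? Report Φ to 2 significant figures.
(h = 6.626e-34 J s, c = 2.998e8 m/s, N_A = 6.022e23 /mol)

Φ = 0.47

Photon energy at 394 nm: hc/λ = (6.626e-34)(2.998e8)/(394e-9) = 5.042e-19 J.
Energy delivered: (1.53 mW)(1296 s) = 1.983 J.
Photons incident: 1.983 / 5.042e-19 = 3.933e18, i.e. 3.933e18/6.022e23 = 6.531e-6 mol.
Φ = 3.04e-6 mol / 6.531e-6 mol photons = 0.47.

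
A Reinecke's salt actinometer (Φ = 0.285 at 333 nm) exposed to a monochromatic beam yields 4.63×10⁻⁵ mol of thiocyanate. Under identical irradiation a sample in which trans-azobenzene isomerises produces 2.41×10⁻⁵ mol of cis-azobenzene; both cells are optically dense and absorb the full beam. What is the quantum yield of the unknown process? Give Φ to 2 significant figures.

Φ = 0.15

Photons absorbed by the actinometer: 4.63×10⁻⁵ / 0.285 = 1.625×10⁻⁴ mol.
Φ(unknown) = 2.41×10⁻⁵ / 1.625×10⁻⁴ = 0.15.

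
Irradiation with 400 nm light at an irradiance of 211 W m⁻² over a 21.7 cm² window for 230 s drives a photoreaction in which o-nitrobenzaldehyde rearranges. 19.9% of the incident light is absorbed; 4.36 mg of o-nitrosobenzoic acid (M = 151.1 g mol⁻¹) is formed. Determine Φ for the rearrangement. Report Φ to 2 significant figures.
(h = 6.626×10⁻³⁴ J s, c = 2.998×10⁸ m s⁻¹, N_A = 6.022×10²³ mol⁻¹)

Product: 4.36 mg / 151.1 g mol⁻¹ = 2.886×10⁻⁵ mol.
Photon energy at 400 nm: hc/λ = (6.626×10⁻³⁴)(2.998×10⁸)/(400×10⁻⁹) = 4.966×10⁻¹⁹ J.
Energy delivered: (211 W m⁻²)(21.7×10⁻⁴ m²)(230 s) = 105.3 J.
Photons incident: 105.3 / 4.966×10⁻¹⁹ = 2.120×10²⁰, i.e. 2.120×10²⁰/6.022×10²³ = 3.520×10⁻⁴ mol.
Photons absorbed: 0.199 × 3.520×10⁻⁴ = 7.005×10⁻⁵ mol.
Φ = 2.886×10⁻⁵ mol / 7.005×10⁻⁵ mol photons = 0.41.

Φ = 0.41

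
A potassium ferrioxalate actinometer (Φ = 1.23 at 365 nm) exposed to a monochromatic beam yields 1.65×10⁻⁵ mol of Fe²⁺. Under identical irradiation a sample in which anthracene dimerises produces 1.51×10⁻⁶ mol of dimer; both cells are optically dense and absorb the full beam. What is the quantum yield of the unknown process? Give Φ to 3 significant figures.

Photons absorbed by the actinometer: 1.65×10⁻⁵ / 1.23 = 1.341×10⁻⁵ mol.
Φ(unknown) = 1.51×10⁻⁶ / 1.341×10⁻⁵ = 0.113.

Φ = 0.113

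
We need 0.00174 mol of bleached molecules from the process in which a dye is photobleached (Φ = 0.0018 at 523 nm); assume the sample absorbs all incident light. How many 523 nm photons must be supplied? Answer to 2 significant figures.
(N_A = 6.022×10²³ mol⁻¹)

5.8×10²³ photons

Photons that must be absorbed: 0.00174 / 0.0018 = 0.9667 mol.
Photon count: 0.9667 × 6.022×10²³ = 5.8×10²³.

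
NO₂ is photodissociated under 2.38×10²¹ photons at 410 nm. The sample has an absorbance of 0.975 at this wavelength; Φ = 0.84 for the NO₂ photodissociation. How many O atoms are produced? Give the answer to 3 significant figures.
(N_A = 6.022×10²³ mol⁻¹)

Moles of photons: 2.38×10²¹ / 6.022×10²³ = 0.003952 mol.
Fraction absorbed: 1 − 10^(−0.975) = 0.8941.
Photons absorbed: 0.8941 × 0.003952 = 0.003533 mol.
Product: Φ × n_abs = 0.84 × 0.003533 = 0.002968 mol.
As a count: 0.002968 × 6.022×10²³ = 1.79×10²¹.

1.79×10²¹ atoms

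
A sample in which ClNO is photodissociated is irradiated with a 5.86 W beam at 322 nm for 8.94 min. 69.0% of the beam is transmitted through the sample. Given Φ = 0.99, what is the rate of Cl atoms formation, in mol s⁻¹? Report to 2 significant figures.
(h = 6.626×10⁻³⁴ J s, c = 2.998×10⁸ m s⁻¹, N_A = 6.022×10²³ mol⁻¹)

Photon energy at 322 nm: hc/λ = (6.626×10⁻³⁴)(2.998×10⁸)/(322×10⁻⁹) = 6.169×10⁻¹⁹ J.
Energy delivered: (5.86 W)(536.4 s) = 3143 J.
Photons incident: 3143 / 6.169×10⁻¹⁹ = 5.095×10²¹, i.e. 5.095×10²¹/6.022×10²³ = 0.008461 mol.
Fraction absorbed: 1 − 69.0/100 = 0.3100.
Photons absorbed: 0.3100 × 0.008461 = 0.002623 mol.
Product formed: 0.99 × 0.002623 = 0.002597 mol.
Rate: 0.002597 / 536.4 s = 4.8×10⁻⁶ mol s⁻¹.

4.8×10⁻⁶ mol s⁻¹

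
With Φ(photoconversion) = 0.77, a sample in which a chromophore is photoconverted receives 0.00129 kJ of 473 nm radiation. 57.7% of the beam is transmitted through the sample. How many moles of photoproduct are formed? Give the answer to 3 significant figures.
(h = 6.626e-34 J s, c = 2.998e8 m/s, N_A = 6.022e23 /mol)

Photon energy at 473 nm: hc/λ = (6.626e-34)(2.998e8)/(473e-9) = 4.200e-19 J.
Incident energy: 0.00129 kJ = 1.29 J.
Photons incident: 1.29 / 4.200e-19 = 3.071e18, i.e. 3.071e18/6.022e23 = 5.100e-6 mol.
Fraction absorbed: 1 − 57.7/100 = 0.4230.
Photons absorbed: 0.4230 × 5.100e-6 = 2.157e-6 mol.
Product: Φ × n_abs = 0.77 × 2.157e-6 = 1.661e-6 mol.

1.66e-6 mol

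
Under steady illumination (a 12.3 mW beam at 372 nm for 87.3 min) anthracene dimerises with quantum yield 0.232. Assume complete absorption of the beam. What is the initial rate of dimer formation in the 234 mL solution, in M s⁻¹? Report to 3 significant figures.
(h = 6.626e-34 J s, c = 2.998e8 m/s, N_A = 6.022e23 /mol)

3.79e-8 M s⁻¹

Photon energy at 372 nm: hc/λ = (6.626e-34)(2.998e8)/(372e-9) = 5.340e-19 J.
Energy delivered: (12.3 mW)(5238 s) = 64.43 J.
Photons incident: 64.43 / 5.340e-19 = 1.207e20, i.e. 1.207e20/6.022e23 = 2.004e-4 mol.
Product formed: 0.232 × 2.004e-4 = 4.649e-5 mol.
Rate: 4.649e-5 mol / (5238 s × 0.234 L) = 3.79e-8 M s⁻¹.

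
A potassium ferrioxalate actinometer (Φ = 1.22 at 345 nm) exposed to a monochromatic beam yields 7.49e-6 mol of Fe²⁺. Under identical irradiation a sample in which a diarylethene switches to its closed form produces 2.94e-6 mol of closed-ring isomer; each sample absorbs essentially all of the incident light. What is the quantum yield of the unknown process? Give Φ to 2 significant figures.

Photons absorbed by the actinometer: 7.49e-6 / 1.22 = 6.139e-6 mol.
Φ(unknown) = 2.94e-6 / 6.139e-6 = 0.48.

Φ = 0.48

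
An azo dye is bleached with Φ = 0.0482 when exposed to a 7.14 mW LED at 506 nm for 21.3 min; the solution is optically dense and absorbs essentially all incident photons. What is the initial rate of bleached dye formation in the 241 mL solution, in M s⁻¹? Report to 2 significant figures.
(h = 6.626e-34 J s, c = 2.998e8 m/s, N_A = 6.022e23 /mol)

Photon energy at 506 nm: hc/λ = (6.626e-34)(2.998e8)/(506e-9) = 3.926e-19 J.
Energy delivered: (7.14 mW)(1278 s) = 9.125 J.
Photons incident: 9.125 / 3.926e-19 = 2.324e19, i.e. 2.324e19/6.022e23 = 3.859e-5 mol.
Product formed: 0.0482 × 3.859e-5 = 1.860e-6 mol.
Rate: 1.860e-6 mol / (1278 s × 0.241 L) = 6.0e-9 M s⁻¹.

6.0e-9 M s⁻¹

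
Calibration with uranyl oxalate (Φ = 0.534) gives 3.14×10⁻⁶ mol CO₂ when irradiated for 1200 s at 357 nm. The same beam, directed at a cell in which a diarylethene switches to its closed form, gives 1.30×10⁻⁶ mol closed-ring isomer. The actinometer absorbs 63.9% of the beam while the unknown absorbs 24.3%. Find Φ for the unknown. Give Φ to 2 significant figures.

Photons absorbed by the actinometer: 3.14×10⁻⁶ / 0.534 = 5.880×10⁻⁶ mol.
Incident flux: 5.880×10⁻⁶ / 0.639 = 9.202×10⁻⁶ einstein.
Absorbed by unknown: 0.243 × 9.202×10⁻⁶ = 2.236×10⁻⁶ mol.
Φ(unknown) = 1.30×10⁻⁶ / 2.236×10⁻⁶ = 0.58.

Φ = 0.58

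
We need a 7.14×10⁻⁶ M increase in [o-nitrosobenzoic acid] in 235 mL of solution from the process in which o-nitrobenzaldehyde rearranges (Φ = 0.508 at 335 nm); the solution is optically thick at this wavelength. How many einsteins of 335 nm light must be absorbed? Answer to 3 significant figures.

3.30×10⁻⁶ einstein

Product: (7.14×10⁻⁶ M)(0.235 L) = 1.678×10⁻⁶ mol.
Photons that must be absorbed: 1.678×10⁻⁶ / 0.508 = 3.303×10⁻⁶ mol.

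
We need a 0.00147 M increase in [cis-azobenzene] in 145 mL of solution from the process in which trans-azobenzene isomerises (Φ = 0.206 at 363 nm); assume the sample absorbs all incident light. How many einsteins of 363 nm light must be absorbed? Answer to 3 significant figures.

Product: (0.00147 M)(0.145 L) = 2.131×10⁻⁴ mol.
Photons that must be absorbed: 2.131×10⁻⁴ / 0.206 = 0.001034 mol.

0.00103 einstein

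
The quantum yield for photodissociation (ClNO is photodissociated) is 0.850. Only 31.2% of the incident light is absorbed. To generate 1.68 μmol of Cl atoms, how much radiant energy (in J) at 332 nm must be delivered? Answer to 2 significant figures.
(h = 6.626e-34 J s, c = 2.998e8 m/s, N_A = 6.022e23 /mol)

Product: 1.68 μmol = 1.68e-6 mol.
Photons that must be absorbed: 1.68e-6 / 0.850 = 1.976e-6 mol.
Incident photons needed: 1.976e-6 / 0.312 = 6.333e-6 mol.
Photon energy: hc/λ = 5.983e-19 J; per mole, 3.603e5 J mol⁻¹.
Energy required: 6.333e-6 × 3.603e5 = 2.3 J.

2.3 J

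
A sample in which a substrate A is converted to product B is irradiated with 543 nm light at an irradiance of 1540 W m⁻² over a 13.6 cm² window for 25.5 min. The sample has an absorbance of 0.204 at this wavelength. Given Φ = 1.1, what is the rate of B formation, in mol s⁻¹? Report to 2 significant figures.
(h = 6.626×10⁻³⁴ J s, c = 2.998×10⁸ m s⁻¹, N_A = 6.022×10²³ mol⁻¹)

3.9×10⁻⁶ mol s⁻¹

Photon energy at 543 nm: hc/λ = (6.626×10⁻³⁴)(2.998×10⁸)/(543×10⁻⁹) = 3.658×10⁻¹⁹ J.
Energy delivered: (1540 W m⁻²)(13.6×10⁻⁴ m²)(1530 s) = 3204 J.
Photons incident: 3204 / 3.658×10⁻¹⁹ = 8.759×10²¹, i.e. 8.759×10²¹/6.022×10²³ = 0.01455 mol.
Fraction absorbed: 1 − 10^(−0.204) = 0.3748.
Photons absorbed: 0.3748 × 0.01455 = 0.005453 mol.
Product formed: 1.1 × 0.005453 = 0.005998 mol.
Rate: 0.005998 / 1530 s = 3.9×10⁻⁶ mol s⁻¹.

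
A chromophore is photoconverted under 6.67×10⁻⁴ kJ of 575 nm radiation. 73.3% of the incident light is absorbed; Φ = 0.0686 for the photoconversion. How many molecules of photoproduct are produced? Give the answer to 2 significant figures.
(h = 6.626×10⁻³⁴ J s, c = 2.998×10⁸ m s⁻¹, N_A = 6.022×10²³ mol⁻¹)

Photon energy at 575 nm: hc/λ = (6.626×10⁻³⁴)(2.998×10⁸)/(575×10⁻⁹) = 3.455×10⁻¹⁹ J.
Incident energy: 6.67×10⁻⁴ kJ = 0.667 J.
Photons incident: 0.667 / 3.455×10⁻¹⁹ = 1.931×10¹⁸, i.e. 1.931×10¹⁸/6.022×10²³ = 3.207×10⁻⁶ mol.
Photons absorbed: 0.733 × 3.207×10⁻⁶ = 2.351×10⁻⁶ mol.
Product: Φ × n_abs = 0.0686 × 2.351×10⁻⁶ = 1.613×10⁻⁷ mol.
As a count: 1.613×10⁻⁷ × 6.022×10²³ = 9.7×10¹⁶.

9.7×10¹⁶ molecules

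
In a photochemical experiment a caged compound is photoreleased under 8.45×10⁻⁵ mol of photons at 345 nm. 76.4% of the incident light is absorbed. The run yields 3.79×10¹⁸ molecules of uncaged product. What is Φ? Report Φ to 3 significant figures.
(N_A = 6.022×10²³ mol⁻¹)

Product: 3.79×10¹⁸ / 6.022×10²³ = 6.294×10⁻⁶ mol.
Photons absorbed: 0.764 × 8.45×10⁻⁵ = 6.456×10⁻⁵ mol.
Φ = 6.294×10⁻⁶ mol / 6.456×10⁻⁵ mol photons = 0.0975.

Φ = 0.0975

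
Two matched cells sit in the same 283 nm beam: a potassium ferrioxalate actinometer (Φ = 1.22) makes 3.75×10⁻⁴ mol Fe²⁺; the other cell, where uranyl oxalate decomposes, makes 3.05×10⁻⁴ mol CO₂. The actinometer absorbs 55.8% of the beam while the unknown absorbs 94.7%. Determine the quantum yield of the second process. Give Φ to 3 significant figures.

Φ = 0.585

Photons absorbed by the actinometer: 3.75×10⁻⁴ / 1.22 = 3.074×10⁻⁴ mol.
Incident flux: 3.074×10⁻⁴ / 0.558 = 5.509×10⁻⁴ einstein.
Absorbed by unknown: 0.947 × 5.509×10⁻⁴ = 5.217×10⁻⁴ mol.
Φ(unknown) = 3.05×10⁻⁴ / 5.217×10⁻⁴ = 0.585.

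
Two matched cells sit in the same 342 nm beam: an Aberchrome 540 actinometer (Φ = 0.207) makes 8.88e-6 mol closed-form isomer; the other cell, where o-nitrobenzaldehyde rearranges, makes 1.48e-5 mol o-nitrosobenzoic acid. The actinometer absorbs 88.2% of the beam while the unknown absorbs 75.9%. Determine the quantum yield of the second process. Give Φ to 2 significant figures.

Photons absorbed by the actinometer: 8.88e-6 / 0.207 = 4.290e-5 mol.
Incident flux: 4.290e-5 / 0.882 = 4.864e-5 einstein.
Absorbed by unknown: 0.759 × 4.864e-5 = 3.692e-5 mol.
Φ(unknown) = 1.48e-5 / 3.692e-5 = 0.40.

Φ = 0.40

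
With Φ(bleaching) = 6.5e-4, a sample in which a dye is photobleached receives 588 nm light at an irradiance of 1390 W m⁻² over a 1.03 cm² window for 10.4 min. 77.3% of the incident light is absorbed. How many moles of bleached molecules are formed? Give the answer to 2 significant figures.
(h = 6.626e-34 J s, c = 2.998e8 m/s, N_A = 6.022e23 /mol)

2.2e-7 mol

Photon energy at 588 nm: hc/λ = (6.626e-34)(2.998e8)/(588e-9) = 3.378e-19 J.
Energy delivered: (1390 W m⁻²)(1.03e-4 m²)(624 s) = 89.34 J.
Photons incident: 89.34 / 3.378e-19 = 2.645e20, i.e. 2.645e20/6.022e23 = 4.392e-4 mol.
Photons absorbed: 0.773 × 4.392e-4 = 3.395e-4 mol.
Product: Φ × n_abs = 6.5e-4 × 3.395e-4 = 2.207e-7 mol.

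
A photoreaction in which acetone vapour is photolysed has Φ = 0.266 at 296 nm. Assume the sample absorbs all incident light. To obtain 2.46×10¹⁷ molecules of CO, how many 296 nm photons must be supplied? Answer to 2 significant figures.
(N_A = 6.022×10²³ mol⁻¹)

9.2×10¹⁷ photons

Product: 2.46×10¹⁷ / 6.022×10²³ = 4.085×10⁻⁷ mol.
Photons that must be absorbed: 4.085×10⁻⁷ / 0.266 = 1.536×10⁻⁶ mol.
Photon count: 1.536×10⁻⁶ × 6.022×10²³ = 9.2×10¹⁷.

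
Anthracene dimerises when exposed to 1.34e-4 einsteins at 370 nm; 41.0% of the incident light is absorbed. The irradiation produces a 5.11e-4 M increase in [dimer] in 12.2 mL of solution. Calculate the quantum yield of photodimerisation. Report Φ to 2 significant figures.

Product: (5.11e-4 M)(0.0122 L) = 6.234e-6 mol.
Photons absorbed: 0.410 × 1.34e-4 = 5.494e-5 mol.
Φ = 6.234e-6 mol / 5.494e-5 mol photons = 0.11.

Φ = 0.11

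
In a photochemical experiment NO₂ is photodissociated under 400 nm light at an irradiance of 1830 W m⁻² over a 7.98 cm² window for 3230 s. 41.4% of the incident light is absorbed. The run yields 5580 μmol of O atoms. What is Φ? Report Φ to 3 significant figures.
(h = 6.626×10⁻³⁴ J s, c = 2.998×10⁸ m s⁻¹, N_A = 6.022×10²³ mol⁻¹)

Φ = 0.855

Product: 5580 μmol = 0.00558 mol.
Photon energy at 400 nm: hc/λ = (6.626×10⁻³⁴)(2.998×10⁸)/(400×10⁻⁹) = 4.966×10⁻¹⁹ J.
Energy delivered: (1830 W m⁻²)(7.98×10⁻⁴ m²)(3230 s) = 4717 J.
Photons incident: 4717 / 4.966×10⁻¹⁹ = 9.499×10²¹, i.e. 9.499×10²¹/6.022×10²³ = 0.01577 mol.
Photons absorbed: 0.414 × 0.01577 = 0.006529 mol.
Φ = 0.00558 mol / 0.006529 mol photons = 0.855.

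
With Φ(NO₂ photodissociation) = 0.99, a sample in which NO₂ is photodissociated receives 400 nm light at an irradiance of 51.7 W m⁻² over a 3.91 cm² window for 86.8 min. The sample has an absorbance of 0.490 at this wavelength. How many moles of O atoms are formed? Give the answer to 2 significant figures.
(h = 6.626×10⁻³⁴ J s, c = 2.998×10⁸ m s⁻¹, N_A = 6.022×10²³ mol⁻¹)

Photon energy at 400 nm: hc/λ = (6.626×10⁻³⁴)(2.998×10⁸)/(400×10⁻⁹) = 4.966×10⁻¹⁹ J.
Energy delivered: (51.7 W m⁻²)(3.91×10⁻⁴ m²)(5208 s) = 105.3 J.
Photons incident: 105.3 / 4.966×10⁻¹⁹ = 2.120×10²⁰, i.e. 2.120×10²⁰/6.022×10²³ = 3.520×10⁻⁴ mol.
Fraction absorbed: 1 − 10^(−0.490) = 0.6764.
Photons absorbed: 0.6764 × 3.520×10⁻⁴ = 2.381×10⁻⁴ mol.
Product: Φ × n_abs = 0.99 × 2.381×10⁻⁴ = 2.357×10⁻⁴ mol.

2.4×10⁻⁴ mol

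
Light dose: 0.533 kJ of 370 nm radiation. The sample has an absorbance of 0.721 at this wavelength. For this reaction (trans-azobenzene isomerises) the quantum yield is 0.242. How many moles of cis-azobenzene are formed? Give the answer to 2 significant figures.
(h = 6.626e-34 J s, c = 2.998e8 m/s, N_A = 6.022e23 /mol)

3.2e-4 mol

Photon energy at 370 nm: hc/λ = (6.626e-34)(2.998e8)/(370e-9) = 5.369e-19 J.
Incident energy: 0.533 kJ = 533 J.
Photons incident: 533 / 5.369e-19 = 9.927e20, i.e. 9.927e20/6.022e23 = 0.001648 mol.
Fraction absorbed: 1 − 10^(−0.721) = 0.8099.
Photons absorbed: 0.8099 × 0.001648 = 0.001335 mol.
Product: Φ × n_abs = 0.242 × 0.001335 = 3.231e-4 mol.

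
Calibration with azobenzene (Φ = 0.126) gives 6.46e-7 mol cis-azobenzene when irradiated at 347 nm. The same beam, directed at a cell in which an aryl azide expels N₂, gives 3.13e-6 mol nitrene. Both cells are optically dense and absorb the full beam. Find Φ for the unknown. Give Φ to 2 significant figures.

Φ = 0.61

Photons absorbed by the actinometer: 6.46e-7 / 0.126 = 5.127e-6 mol.
Φ(unknown) = 3.13e-6 / 5.127e-6 = 0.61.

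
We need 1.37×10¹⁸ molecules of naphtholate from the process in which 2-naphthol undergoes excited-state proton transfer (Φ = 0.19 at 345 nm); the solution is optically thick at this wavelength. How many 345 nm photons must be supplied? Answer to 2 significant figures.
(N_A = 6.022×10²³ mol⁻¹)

7.2×10¹⁸ photons

Product: 1.37×10¹⁸ / 6.022×10²³ = 2.275×10⁻⁶ mol.
Photons that must be absorbed: 2.275×10⁻⁶ / 0.19 = 1.197×10⁻⁵ mol.
Photon count: 1.197×10⁻⁵ × 6.022×10²³ = 7.2×10¹⁸.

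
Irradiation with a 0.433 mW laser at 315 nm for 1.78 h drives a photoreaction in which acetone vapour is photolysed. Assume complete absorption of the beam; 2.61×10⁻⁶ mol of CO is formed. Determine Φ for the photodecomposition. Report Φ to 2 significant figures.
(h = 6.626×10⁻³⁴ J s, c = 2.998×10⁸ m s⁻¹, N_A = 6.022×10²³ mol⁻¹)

Φ = 0.36

Photon energy at 315 nm: hc/λ = (6.626×10⁻³⁴)(2.998×10⁸)/(315×10⁻⁹) = 6.306×10⁻¹⁹ J.
Energy delivered: (0.433 mW)(6408 s) = 2.775 J.
Photons incident: 2.775 / 6.306×10⁻¹⁹ = 4.401×10¹⁸, i.e. 4.401×10¹⁸/6.022×10²³ = 7.308×10⁻⁶ mol.
Φ = 2.61×10⁻⁶ mol / 7.308×10⁻⁶ mol photons = 0.36.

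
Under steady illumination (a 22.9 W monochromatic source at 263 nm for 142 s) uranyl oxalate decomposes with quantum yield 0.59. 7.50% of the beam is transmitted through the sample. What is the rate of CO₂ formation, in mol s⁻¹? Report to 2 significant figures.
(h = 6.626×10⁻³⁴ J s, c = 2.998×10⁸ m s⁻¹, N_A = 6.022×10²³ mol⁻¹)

Photon energy at 263 nm: hc/λ = (6.626×10⁻³⁴)(2.998×10⁸)/(263×10⁻⁹) = 7.553×10⁻¹⁹ J.
Energy delivered: (22.9 W)(142 s) = 3252 J.
Photons incident: 3252 / 7.553×10⁻¹⁹ = 4.306×10²¹, i.e. 4.306×10²¹/6.022×10²³ = 0.007150 mol.
Fraction absorbed: 1 − 7.50/100 = 0.9250.
Photons absorbed: 0.9250 × 0.007150 = 0.006614 mol.
Product formed: 0.59 × 0.006614 = 0.003902 mol.
Rate: 0.003902 / 142 s = 2.7×10⁻⁵ mol s⁻¹.

2.7×10⁻⁵ mol s⁻¹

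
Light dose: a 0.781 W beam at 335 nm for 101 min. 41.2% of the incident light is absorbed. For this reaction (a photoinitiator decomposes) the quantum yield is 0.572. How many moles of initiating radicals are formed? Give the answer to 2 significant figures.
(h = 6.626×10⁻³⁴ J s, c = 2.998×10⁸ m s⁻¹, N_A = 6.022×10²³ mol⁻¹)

Photon energy at 335 nm: hc/λ = (6.626×10⁻³⁴)(2.998×10⁸)/(335×10⁻⁹) = 5.930×10⁻¹⁹ J.
Energy delivered: (0.781 W)(6060 s) = 4733 J.
Photons incident: 4733 / 5.930×10⁻¹⁹ = 7.981×10²¹, i.e. 7.981×10²¹/6.022×10²³ = 0.01325 mol.
Photons absorbed: 0.412 × 0.01325 = 0.005459 mol.
Product: Φ × n_abs = 0.572 × 0.005459 = 0.003123 mol.

0.0031 mol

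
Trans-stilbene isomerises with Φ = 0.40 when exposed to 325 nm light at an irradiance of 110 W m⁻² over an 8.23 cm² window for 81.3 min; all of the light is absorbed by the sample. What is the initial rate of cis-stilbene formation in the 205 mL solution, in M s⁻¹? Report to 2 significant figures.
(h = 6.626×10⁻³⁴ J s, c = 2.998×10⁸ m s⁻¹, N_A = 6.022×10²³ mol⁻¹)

4.8×10⁻⁷ M s⁻¹

Photon energy at 325 nm: hc/λ = (6.626×10⁻³⁴)(2.998×10⁸)/(325×10⁻⁹) = 6.112×10⁻¹⁹ J.
Energy delivered: (110 W m⁻²)(8.23×10⁻⁴ m²)(4878 s) = 441.6 J.
Photons incident: 441.6 / 6.112×10⁻¹⁹ = 7.225×10²⁰, i.e. 7.225×10²⁰/6.022×10²³ = 0.001200 mol.
Product formed: 0.40 × 0.001200 = 4.800×10⁻⁴ mol.
Rate: 4.800×10⁻⁴ mol / (4878 s × 0.205 L) = 4.8×10⁻⁷ M s⁻¹.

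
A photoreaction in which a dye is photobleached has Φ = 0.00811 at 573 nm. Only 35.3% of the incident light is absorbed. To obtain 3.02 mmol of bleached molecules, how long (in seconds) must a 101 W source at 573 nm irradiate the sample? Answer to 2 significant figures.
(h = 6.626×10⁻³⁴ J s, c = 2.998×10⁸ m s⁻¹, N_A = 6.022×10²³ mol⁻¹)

Product: 3.02 mmol = 0.00302 mol.
Photons that must be absorbed: 0.00302 / 0.00811 = 0.3724 mol.
Incident photons needed: 0.3724 / 0.353 = 1.055 mol.
Photon energy: hc/λ = 3.467×10⁻¹⁹ J; per mole, 2.088×10⁵ J mol⁻¹.
Energy required: 1.055 × 2.088×10⁵ = 2.203×10⁵ J.
Time: 2.203×10⁵ J / 101 W = 2200 s.

t ≈ 2200 s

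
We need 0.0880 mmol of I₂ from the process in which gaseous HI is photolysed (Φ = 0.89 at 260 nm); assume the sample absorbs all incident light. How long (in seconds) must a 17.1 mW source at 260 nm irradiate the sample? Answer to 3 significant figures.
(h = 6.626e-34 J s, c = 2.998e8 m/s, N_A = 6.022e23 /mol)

Product: 0.0880 mmol = 8.80e-5 mol.
Photons that must be absorbed: 8.80e-5 / 0.89 = 9.888e-5 mol.
Photon energy: hc/λ = 7.640e-19 J; per mole, 4.601e5 J mol⁻¹.
Energy required: 9.888e-5 × 4.601e5 = 45.49 J.
Time: 45.49 J / 0.0171 W = 2660 s.

t ≈ 2660 s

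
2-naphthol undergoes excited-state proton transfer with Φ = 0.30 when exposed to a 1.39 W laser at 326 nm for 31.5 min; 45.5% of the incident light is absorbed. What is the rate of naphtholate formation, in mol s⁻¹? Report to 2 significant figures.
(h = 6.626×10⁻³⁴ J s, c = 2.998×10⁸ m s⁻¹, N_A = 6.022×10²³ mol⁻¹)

5.2×10⁻⁷ mol s⁻¹

Photon energy at 326 nm: hc/λ = (6.626×10⁻³⁴)(2.998×10⁸)/(326×10⁻⁹) = 6.093×10⁻¹⁹ J.
Energy delivered: (1.39 W)(1890 s) = 2627 J.
Photons incident: 2627 / 6.093×10⁻¹⁹ = 4.312×10²¹, i.e. 4.312×10²¹/6.022×10²³ = 0.007160 mol.
Photons absorbed: 0.455 × 0.007160 = 0.003258 mol.
Product formed: 0.30 × 0.003258 = 9.774×10⁻⁴ mol.
Rate: 9.774×10⁻⁴ / 1890 s = 5.2×10⁻⁷ mol s⁻¹.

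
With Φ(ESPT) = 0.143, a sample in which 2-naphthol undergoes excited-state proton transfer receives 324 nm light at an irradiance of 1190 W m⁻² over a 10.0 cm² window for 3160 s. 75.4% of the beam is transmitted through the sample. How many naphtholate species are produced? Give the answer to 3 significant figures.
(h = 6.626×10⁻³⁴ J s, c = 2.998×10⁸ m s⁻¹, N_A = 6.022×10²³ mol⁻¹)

Photon energy at 324 nm: hc/λ = (6.626×10⁻³⁴)(2.998×10⁸)/(324×10⁻⁹) = 6.131×10⁻¹⁹ J.
Energy delivered: (1190 W m⁻²)(10.0×10⁻⁴ m²)(3160 s) = 3760 J.
Photons incident: 3760 / 6.131×10⁻¹⁹ = 6.133×10²¹, i.e. 6.133×10²¹/6.022×10²³ = 0.01018 mol.
Fraction absorbed: 1 − 75.4/100 = 0.2460.
Photons absorbed: 0.2460 × 0.01018 = 0.002504 mol.
Product: Φ × n_abs = 0.143 × 0.002504 = 3.581×10⁻⁴ mol.
As a count: 3.581×10⁻⁴ × 6.022×10²³ = 2.16×10²⁰.

2.16×10²⁰ species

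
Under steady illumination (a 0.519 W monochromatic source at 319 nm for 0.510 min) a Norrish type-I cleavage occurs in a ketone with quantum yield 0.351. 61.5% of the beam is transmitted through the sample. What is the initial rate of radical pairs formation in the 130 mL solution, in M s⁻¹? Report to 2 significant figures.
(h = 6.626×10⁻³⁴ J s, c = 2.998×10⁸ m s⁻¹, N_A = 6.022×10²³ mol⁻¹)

Photon energy at 319 nm: hc/λ = (6.626×10⁻³⁴)(2.998×10⁸)/(319×10⁻⁹) = 6.227×10⁻¹⁹ J.
Energy delivered: (0.519 W)(30.6 s) = 15.88 J.
Photons incident: 15.88 / 6.227×10⁻¹⁹ = 2.550×10¹⁹, i.e. 2.550×10¹⁹/6.022×10²³ = 4.234×10⁻⁵ mol.
Fraction absorbed: 1 − 61.5/100 = 0.3850.
Photons absorbed: 0.3850 × 4.234×10⁻⁵ = 1.630×10⁻⁵ mol.
Product formed: 0.351 × 1.630×10⁻⁵ = 5.721×10⁻⁶ mol.
Rate: 5.721×10⁻⁶ mol / (30.6 s × 0.13 L) = 1.4×10⁻⁶ M s⁻¹.

1.4×10⁻⁶ M s⁻¹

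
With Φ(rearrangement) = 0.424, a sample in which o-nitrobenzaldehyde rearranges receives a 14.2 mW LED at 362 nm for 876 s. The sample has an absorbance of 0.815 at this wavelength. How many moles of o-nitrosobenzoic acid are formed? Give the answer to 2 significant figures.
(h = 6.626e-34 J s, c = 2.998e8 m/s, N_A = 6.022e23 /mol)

Photon energy at 362 nm: hc/λ = (6.626e-34)(2.998e8)/(362e-9) = 5.487e-19 J.
Energy delivered: (14.2 mW)(876 s) = 12.44 J.
Photons incident: 12.44 / 5.487e-19 = 2.267e19, i.e. 2.267e19/6.022e23 = 3.765e-5 mol.
Fraction absorbed: 1 − 10^(−0.815) = 0.8469.
Photons absorbed: 0.8469 × 3.765e-5 = 3.189e-5 mol.
Product: Φ × n_abs = 0.424 × 3.189e-5 = 1.352e-5 mol.

1.4e-5 mol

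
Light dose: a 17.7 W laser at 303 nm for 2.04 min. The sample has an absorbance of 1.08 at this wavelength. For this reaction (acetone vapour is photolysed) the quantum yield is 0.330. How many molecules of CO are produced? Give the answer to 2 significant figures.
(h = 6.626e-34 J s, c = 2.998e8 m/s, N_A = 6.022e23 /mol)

Photon energy at 303 nm: hc/λ = (6.626e-34)(2.998e8)/(303e-9) = 6.556e-19 J.
Energy delivered: (17.7 W)(122.4 s) = 2166 J.
Photons incident: 2166 / 6.556e-19 = 3.304e21, i.e. 3.304e21/6.022e23 = 0.005487 mol.
Fraction absorbed: 1 − 10^(−1.08) = 0.9168.
Photons absorbed: 0.9168 × 0.005487 = 0.005030 mol.
Product: Φ × n_abs = 0.330 × 0.005030 = 0.001660 mol.
As a count: 0.001660 × 6.022e23 = 1.0e21.

1.0e21 molecules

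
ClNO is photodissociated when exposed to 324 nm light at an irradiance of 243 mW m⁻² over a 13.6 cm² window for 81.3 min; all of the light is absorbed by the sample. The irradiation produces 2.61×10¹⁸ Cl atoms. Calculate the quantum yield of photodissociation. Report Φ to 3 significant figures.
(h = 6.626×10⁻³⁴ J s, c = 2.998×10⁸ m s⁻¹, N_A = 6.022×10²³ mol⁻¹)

Φ = 0.993

Product: 2.61×10¹⁸ / 6.022×10²³ = 4.334×10⁻⁶ mol.
Photon energy at 324 nm: hc/λ = (6.626×10⁻³⁴)(2.998×10⁸)/(324×10⁻⁹) = 6.131×10⁻¹⁹ J.
Energy delivered: (243 mW m⁻²)(13.6×10⁻⁴ m²)(4878 s) = 1.612 J.
Photons incident: 1.612 / 6.131×10⁻¹⁹ = 2.629×10¹⁸, i.e. 2.629×10¹⁸/6.022×10²³ = 4.366×10⁻⁶ mol.
Φ = 4.334×10⁻⁶ mol / 4.366×10⁻⁶ mol photons = 0.993.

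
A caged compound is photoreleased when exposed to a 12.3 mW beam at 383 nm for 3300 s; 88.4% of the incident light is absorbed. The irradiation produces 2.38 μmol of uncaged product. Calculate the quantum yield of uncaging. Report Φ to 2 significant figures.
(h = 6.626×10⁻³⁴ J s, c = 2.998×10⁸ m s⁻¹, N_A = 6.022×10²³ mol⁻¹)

Φ = 0.021

Product: 2.38 μmol = 2.38×10⁻⁶ mol.
Photon energy at 383 nm: hc/λ = (6.626×10⁻³⁴)(2.998×10⁸)/(383×10⁻⁹) = 5.187×10⁻¹⁹ J.
Energy delivered: (12.3 mW)(3300 s) = 40.59 J.
Photons incident: 40.59 / 5.187×10⁻¹⁹ = 7.825×10¹⁹, i.e. 7.825×10¹⁹/6.022×10²³ = 1.299×10⁻⁴ mol.
Photons absorbed: 0.884 × 1.299×10⁻⁴ = 1.148×10⁻⁴ mol.
Φ = 2.38×10⁻⁶ mol / 1.148×10⁻⁴ mol photons = 0.021.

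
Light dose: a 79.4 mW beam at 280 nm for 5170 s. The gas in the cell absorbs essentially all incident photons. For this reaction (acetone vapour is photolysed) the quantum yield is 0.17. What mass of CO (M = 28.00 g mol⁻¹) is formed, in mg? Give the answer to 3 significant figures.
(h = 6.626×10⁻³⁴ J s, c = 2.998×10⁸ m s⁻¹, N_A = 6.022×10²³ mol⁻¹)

4.57 mg

Photon energy at 280 nm: hc/λ = (6.626×10⁻³⁴)(2.998×10⁸)/(280×10⁻⁹) = 7.095×10⁻¹⁹ J.
Energy delivered: (79.4 mW)(5170 s) = 410.5 J.
Photons incident: 410.5 / 7.095×10⁻¹⁹ = 5.786×10²⁰, i.e. 5.786×10²⁰/6.022×10²³ = 9.608×10⁻⁴ mol.
Product: Φ × n_abs = 0.17 × 9.608×10⁻⁴ = 1.633×10⁻⁴ mol.
Mass: 1.633×10⁻⁴ × 28.00 = 0.004572 g = 4.57 mg.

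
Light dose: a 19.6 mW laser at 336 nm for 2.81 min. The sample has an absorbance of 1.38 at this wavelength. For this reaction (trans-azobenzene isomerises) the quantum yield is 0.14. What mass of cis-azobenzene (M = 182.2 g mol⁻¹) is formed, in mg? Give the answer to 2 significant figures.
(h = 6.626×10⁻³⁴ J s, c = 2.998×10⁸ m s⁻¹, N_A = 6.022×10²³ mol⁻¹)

Photon energy at 336 nm: hc/λ = (6.626×10⁻³⁴)(2.998×10⁸)/(336×10⁻⁹) = 5.912×10⁻¹⁹ J.
Energy delivered: (19.6 mW)(168.6 s) = 3.305 J.
Photons incident: 3.305 / 5.912×10⁻¹⁹ = 5.590×10¹⁸, i.e. 5.590×10¹⁸/6.022×10²³ = 9.283×10⁻⁶ mol.
Fraction absorbed: 1 − 10^(−1.38) = 0.9583.
Photons absorbed: 0.9583 × 9.283×10⁻⁶ = 8.896×10⁻⁶ mol.
Product: Φ × n_abs = 0.14 × 8.896×10⁻⁶ = 1.245×10⁻⁶ mol.
Mass: 1.245×10⁻⁶ × 182.2 = 2.268×10⁻⁴ g = 0.23 mg.

0.23 mg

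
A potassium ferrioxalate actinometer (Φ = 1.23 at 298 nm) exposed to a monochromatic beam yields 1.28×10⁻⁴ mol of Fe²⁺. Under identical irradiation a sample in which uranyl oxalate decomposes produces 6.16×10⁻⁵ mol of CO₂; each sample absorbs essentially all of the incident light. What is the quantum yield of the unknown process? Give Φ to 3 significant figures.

Φ = 0.592

Photons absorbed by the actinometer: 1.28×10⁻⁴ / 1.23 = 1.041×10⁻⁴ mol.
Φ(unknown) = 6.16×10⁻⁵ / 1.041×10⁻⁴ = 0.592.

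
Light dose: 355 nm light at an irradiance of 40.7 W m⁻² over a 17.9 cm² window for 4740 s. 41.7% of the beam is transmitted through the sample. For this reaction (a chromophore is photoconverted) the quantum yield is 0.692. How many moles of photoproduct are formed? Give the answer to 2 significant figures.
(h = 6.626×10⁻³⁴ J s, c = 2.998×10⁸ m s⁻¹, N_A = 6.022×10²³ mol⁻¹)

4.1×10⁻⁴ mol

Photon energy at 355 nm: hc/λ = (6.626×10⁻³⁴)(2.998×10⁸)/(355×10⁻⁹) = 5.596×10⁻¹⁹ J.
Energy delivered: (40.7 W m⁻²)(17.9×10⁻⁴ m²)(4740 s) = 345.3 J.
Photons incident: 345.3 / 5.596×10⁻¹⁹ = 6.170×10²⁰, i.e. 6.170×10²⁰/6.022×10²³ = 0.001025 mol.
Fraction absorbed: 1 − 41.7/100 = 0.5830.
Photons absorbed: 0.5830 × 0.001025 = 5.976×10⁻⁴ mol.
Product: Φ × n_abs = 0.692 × 5.976×10⁻⁴ = 4.135×10⁻⁴ mol.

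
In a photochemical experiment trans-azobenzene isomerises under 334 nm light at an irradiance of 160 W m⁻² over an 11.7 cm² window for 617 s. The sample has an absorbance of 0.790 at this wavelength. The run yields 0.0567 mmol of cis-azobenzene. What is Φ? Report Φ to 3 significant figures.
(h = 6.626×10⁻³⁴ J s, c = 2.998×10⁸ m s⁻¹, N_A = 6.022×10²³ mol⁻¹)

Product: 0.0567 mmol = 5.67×10⁻⁵ mol.
Photon energy at 334 nm: hc/λ = (6.626×10⁻³⁴)(2.998×10⁸)/(334×10⁻⁹) = 5.948×10⁻¹⁹ J.
Energy delivered: (160 W m⁻²)(11.7×10⁻⁴ m²)(617 s) = 115.5 J.
Photons incident: 115.5 / 5.948×10⁻¹⁹ = 1.942×10²⁰, i.e. 1.942×10²⁰/6.022×10²³ = 3.225×10⁻⁴ mol.
Fraction absorbed: 1 − 10^(−0.790) = 0.8378.
Photons absorbed: 0.8378 × 3.225×10⁻⁴ = 2.702×10⁻⁴ mol.
Φ = 5.67×10⁻⁵ mol / 2.702×10⁻⁴ mol photons = 0.210.

Φ = 0.210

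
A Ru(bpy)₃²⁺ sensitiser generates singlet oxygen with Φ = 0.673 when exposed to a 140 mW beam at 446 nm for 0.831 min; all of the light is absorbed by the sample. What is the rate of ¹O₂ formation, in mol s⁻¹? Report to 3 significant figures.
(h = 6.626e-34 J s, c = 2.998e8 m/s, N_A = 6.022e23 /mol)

Photon energy at 446 nm: hc/λ = (6.626e-34)(2.998e8)/(446e-9) = 4.454e-19 J.
Energy delivered: (140 mW)(49.86 s) = 6.980 J.
Photons incident: 6.980 / 4.454e-19 = 1.567e19, i.e. 1.567e19/6.022e23 = 2.602e-5 mol.
Product formed: 0.673 × 2.602e-5 = 1.751e-5 mol.
Rate: 1.751e-5 / 49.86 s = 3.51e-7 mol s⁻¹.

3.51e-7 mol s⁻¹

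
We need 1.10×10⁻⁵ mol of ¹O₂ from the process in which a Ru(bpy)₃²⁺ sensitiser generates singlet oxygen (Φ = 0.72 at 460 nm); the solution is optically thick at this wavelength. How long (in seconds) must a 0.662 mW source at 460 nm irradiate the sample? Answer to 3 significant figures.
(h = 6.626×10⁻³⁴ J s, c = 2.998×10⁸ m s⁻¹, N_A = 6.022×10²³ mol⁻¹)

Photons that must be absorbed: 1.10×10⁻⁵ / 0.72 = 1.528×10⁻⁵ mol.
Photon energy: hc/λ = 4.318×10⁻¹⁹ J; per mole, 2.600×10⁵ J mol⁻¹.
Energy required: 1.528×10⁻⁵ × 2.600×10⁵ = 3.973 J.
Time: 3.973 J / 0.000662 W = 6000 s.

t ≈ 6000 s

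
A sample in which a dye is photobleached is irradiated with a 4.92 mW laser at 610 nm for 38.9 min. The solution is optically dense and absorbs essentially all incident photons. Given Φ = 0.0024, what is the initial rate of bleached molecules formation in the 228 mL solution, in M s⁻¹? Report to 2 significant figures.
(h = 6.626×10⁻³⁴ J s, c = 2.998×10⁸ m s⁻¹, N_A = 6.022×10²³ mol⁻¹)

Photon energy at 610 nm: hc/λ = (6.626×10⁻³⁴)(2.998×10⁸)/(610×10⁻⁹) = 3.257×10⁻¹⁹ J.
Energy delivered: (4.92 mW)(2334 s) = 11.48 J.
Photons incident: 11.48 / 3.257×10⁻¹⁹ = 3.525×10¹⁹, i.e. 3.525×10¹⁹/6.022×10²³ = 5.854×10⁻⁵ mol.
Product formed: 0.0024 × 5.854×10⁻⁵ = 1.405×10⁻⁷ mol.
Rate: 1.405×10⁻⁷ mol / (2334 s × 0.228 L) = 2.6×10⁻¹⁰ M s⁻¹.

2.6×10⁻¹⁰ M s⁻¹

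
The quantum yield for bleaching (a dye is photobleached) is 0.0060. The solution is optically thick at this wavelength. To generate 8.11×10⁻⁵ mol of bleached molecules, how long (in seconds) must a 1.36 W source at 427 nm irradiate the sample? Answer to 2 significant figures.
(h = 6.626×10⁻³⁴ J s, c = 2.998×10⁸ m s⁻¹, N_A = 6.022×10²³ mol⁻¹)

t ≈ 2800 s

Photons that must be absorbed: 8.11×10⁻⁵ / 0.0060 = 0.01352 mol.
Photon energy: hc/λ = 4.652×10⁻¹⁹ J; per mole, 2.801×10⁵ J mol⁻¹.
Energy required: 0.01352 × 2.801×10⁵ = 3787 J.
Time: 3787 J / 1.36 W = 2800 s.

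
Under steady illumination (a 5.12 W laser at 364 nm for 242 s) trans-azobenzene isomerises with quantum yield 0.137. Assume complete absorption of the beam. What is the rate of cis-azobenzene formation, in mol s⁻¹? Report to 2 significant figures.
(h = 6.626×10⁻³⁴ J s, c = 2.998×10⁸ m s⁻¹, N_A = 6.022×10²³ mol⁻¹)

2.1×10⁻⁶ mol s⁻¹

Photon energy at 364 nm: hc/λ = (6.626×10⁻³⁴)(2.998×10⁸)/(364×10⁻⁹) = 5.457×10⁻¹⁹ J.
Energy delivered: (5.12 W)(242 s) = 1239 J.
Photons incident: 1239 / 5.457×10⁻¹⁹ = 2.270×10²¹, i.e. 2.270×10²¹/6.022×10²³ = 0.003770 mol.
Product formed: 0.137 × 0.003770 = 5.165×10⁻⁴ mol.
Rate: 5.165×10⁻⁴ / 242 s = 2.1×10⁻⁶ mol s⁻¹.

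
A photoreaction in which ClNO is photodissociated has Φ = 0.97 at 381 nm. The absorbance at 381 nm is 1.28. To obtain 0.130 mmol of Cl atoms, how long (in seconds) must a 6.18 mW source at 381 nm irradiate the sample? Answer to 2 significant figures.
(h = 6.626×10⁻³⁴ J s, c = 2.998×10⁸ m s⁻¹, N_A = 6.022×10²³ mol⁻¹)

t ≈ 7200 s

Product: 0.130 mmol = 1.30×10⁻⁴ mol.
Photons that must be absorbed: 1.30×10⁻⁴ / 0.97 = 1.340×10⁻⁴ mol.
Fraction absorbed: 1 − 10^(−1.28) = 0.9475.
Incident photons needed: 1.340×10⁻⁴ / 0.9475 = 1.414×10⁻⁴ mol.
Photon energy: hc/λ = 5.214×10⁻¹⁹ J; per mole, 3.140×10⁵ J mol⁻¹.
Energy required: 1.414×10⁻⁴ × 3.140×10⁵ = 44.40 J.
Time: 44.40 J / 0.00618 W = 7200 s.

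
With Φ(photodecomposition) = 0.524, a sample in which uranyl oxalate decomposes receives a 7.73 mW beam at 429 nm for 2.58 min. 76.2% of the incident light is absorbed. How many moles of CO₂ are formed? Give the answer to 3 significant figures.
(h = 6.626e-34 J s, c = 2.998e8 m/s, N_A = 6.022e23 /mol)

Photon energy at 429 nm: hc/λ = (6.626e-34)(2.998e8)/(429e-9) = 4.630e-19 J.
Energy delivered: (7.73 mW)(154.8 s) = 1.197 J.
Photons incident: 1.197 / 4.630e-19 = 2.585e18, i.e. 2.585e18/6.022e23 = 4.293e-6 mol.
Photons absorbed: 0.762 × 4.293e-6 = 3.271e-6 mol.
Product: Φ × n_abs = 0.524 × 3.271e-6 = 1.714e-6 mol.

1.71e-6 mol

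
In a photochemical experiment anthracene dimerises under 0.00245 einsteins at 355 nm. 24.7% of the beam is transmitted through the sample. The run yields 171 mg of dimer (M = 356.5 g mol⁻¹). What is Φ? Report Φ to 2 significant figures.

Φ = 0.26

Product: 171 mg / 356.5 g mol⁻¹ = 4.797e-4 mol.
Fraction absorbed: 1 − 24.7/100 = 0.7530.
Photons absorbed: 0.7530 × 0.00245 = 0.001845 mol.
Φ = 4.797e-4 mol / 0.001845 mol photons = 0.26.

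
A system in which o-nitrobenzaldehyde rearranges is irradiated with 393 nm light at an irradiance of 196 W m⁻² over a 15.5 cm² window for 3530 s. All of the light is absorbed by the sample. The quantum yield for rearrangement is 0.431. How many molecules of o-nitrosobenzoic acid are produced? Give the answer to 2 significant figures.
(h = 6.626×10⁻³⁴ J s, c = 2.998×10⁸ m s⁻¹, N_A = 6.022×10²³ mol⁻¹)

Photon energy at 393 nm: hc/λ = (6.626×10⁻³⁴)(2.998×10⁸)/(393×10⁻⁹) = 5.055×10⁻¹⁹ J.
Energy delivered: (196 W m⁻²)(15.5×10⁻⁴ m²)(3530 s) = 1072 J.
Photons incident: 1072 / 5.055×10⁻¹⁹ = 2.121×10²¹, i.e. 2.121×10²¹/6.022×10²³ = 0.003522 mol.
Product: Φ × n_abs = 0.431 × 0.003522 = 0.001518 mol.
As a count: 0.001518 × 6.022×10²³ = 9.1×10²⁰.

9.1×10²⁰ molecules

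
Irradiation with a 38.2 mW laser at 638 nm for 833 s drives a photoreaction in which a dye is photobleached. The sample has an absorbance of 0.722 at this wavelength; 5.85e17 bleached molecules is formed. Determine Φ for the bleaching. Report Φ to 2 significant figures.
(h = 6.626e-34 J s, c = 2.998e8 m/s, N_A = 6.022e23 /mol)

Φ = 0.0071

Product: 5.85e17 / 6.022e23 = 9.714e-7 mol.
Photon energy at 638 nm: hc/λ = (6.626e-34)(2.998e8)/(638e-9) = 3.114e-19 J.
Energy delivered: (38.2 mW)(833 s) = 31.82 J.
Photons incident: 31.82 / 3.114e-19 = 1.022e20, i.e. 1.022e20/6.022e23 = 1.697e-4 mol.
Fraction absorbed: 1 − 10^(−0.722) = 0.8103.
Photons absorbed: 0.8103 × 1.697e-4 = 1.375e-4 mol.
Φ = 9.714e-7 mol / 1.375e-4 mol photons = 0.0071.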